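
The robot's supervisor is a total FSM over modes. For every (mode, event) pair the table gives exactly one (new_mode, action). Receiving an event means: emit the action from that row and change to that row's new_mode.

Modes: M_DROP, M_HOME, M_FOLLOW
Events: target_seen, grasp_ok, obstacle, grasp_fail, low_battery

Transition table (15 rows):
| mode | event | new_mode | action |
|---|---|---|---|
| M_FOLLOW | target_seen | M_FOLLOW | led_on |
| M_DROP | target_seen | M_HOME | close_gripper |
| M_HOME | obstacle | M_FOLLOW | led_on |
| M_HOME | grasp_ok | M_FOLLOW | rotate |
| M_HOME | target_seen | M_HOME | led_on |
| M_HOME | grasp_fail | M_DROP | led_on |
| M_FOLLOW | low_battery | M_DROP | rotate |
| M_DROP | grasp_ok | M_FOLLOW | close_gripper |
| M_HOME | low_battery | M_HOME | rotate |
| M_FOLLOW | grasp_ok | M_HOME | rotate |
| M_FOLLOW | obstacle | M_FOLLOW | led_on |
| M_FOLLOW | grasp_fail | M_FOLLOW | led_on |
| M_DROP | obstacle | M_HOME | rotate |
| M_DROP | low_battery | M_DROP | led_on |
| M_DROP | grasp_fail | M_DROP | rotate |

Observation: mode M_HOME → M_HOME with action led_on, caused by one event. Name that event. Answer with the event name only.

try target_seen: (M_HOME, target_seen) → (M_HOME, led_on)  ← matches
try grasp_ok: (M_HOME, grasp_ok) → (M_FOLLOW, rotate)
try obstacle: (M_HOME, obstacle) → (M_FOLLOW, led_on)
try grasp_fail: (M_HOME, grasp_fail) → (M_DROP, led_on)
try low_battery: (M_HOME, low_battery) → (M_HOME, rotate)

target_seen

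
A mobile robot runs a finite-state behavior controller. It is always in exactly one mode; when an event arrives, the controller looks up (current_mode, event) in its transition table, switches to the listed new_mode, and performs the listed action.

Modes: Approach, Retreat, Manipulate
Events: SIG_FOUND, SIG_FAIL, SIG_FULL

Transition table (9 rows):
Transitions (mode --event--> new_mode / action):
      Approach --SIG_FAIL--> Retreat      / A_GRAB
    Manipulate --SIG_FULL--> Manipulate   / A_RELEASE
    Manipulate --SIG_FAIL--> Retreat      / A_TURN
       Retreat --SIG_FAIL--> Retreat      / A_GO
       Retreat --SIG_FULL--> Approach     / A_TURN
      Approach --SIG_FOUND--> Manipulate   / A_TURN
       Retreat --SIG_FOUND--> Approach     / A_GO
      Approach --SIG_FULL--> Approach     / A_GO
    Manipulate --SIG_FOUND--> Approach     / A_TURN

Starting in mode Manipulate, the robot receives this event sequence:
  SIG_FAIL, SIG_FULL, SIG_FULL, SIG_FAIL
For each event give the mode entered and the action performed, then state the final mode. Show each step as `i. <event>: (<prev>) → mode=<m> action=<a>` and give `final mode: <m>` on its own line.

final mode: Retreat

1. SIG_FAIL: (Manipulate) → mode=Retreat action=A_TURN
2. SIG_FULL: (Retreat) → mode=Approach action=A_TURN
3. SIG_FULL: (Approach) → mode=Approach action=A_GO
4. SIG_FAIL: (Approach) → mode=Retreat action=A_GRAB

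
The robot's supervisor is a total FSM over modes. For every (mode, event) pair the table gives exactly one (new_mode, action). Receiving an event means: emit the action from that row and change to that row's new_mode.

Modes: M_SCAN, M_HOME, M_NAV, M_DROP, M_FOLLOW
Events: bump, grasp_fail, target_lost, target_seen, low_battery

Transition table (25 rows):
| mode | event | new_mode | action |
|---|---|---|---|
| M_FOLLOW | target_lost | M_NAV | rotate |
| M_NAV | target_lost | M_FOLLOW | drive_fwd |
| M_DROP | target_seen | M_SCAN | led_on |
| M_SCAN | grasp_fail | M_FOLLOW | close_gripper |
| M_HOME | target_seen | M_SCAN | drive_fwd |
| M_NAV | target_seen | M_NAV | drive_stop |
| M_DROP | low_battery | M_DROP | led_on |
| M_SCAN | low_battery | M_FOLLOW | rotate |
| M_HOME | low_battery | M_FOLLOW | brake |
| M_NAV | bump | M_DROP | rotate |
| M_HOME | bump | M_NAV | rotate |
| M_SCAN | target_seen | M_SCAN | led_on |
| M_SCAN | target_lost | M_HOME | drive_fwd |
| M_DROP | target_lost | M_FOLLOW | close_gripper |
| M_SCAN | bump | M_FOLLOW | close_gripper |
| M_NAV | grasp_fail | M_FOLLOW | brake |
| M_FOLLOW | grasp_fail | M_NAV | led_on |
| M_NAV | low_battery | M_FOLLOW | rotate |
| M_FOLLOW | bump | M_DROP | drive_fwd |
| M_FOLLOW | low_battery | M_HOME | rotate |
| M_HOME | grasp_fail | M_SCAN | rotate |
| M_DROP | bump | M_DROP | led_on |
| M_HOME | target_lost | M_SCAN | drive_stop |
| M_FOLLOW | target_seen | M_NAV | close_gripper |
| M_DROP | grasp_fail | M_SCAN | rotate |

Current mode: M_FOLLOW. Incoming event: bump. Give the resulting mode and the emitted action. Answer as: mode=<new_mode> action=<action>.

current mode = M_FOLLOW; filter table to that mode:
  (M_FOLLOW, target_lost) → (M_NAV, rotate)
  (M_FOLLOW, grasp_fail) → (M_NAV, led_on)
  (M_FOLLOW, bump) → (M_DROP, drive_fwd)  ← event matches
  (M_FOLLOW, low_battery) → (M_HOME, rotate)
  (M_FOLLOW, target_seen) → (M_NAV, close_gripper)
event = bump selects (M_DROP, drive_fwd)

mode=M_DROP action=drive_fwd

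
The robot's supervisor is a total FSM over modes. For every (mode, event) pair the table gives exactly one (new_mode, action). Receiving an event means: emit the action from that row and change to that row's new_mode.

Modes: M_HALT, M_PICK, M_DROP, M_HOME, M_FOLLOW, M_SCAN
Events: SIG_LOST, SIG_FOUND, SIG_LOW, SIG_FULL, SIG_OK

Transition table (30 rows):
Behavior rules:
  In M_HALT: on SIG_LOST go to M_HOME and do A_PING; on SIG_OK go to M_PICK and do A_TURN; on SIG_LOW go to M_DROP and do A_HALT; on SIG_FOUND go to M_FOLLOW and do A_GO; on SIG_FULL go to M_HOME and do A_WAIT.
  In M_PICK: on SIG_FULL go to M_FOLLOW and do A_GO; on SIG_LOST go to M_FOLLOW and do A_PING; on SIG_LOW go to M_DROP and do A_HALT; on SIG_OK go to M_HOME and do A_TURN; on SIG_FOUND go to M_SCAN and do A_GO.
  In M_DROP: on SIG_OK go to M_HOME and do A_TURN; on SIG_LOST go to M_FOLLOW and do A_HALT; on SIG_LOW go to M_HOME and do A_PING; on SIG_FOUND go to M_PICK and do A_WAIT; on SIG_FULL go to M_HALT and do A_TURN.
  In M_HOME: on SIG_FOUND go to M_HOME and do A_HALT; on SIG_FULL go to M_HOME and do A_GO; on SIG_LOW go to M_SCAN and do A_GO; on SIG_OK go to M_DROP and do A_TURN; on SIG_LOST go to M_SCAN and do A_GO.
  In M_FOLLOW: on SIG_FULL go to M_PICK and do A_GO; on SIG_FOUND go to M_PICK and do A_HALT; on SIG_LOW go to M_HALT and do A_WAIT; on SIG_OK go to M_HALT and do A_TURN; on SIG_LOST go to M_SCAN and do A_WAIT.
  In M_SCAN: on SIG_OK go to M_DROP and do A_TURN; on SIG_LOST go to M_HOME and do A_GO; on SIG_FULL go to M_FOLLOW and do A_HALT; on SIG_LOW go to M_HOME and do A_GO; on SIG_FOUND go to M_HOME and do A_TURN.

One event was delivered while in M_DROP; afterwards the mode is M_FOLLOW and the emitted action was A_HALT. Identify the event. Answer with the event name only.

SIG_LOST

try SIG_LOST: (M_DROP, SIG_LOST) → (M_FOLLOW, A_HALT)  ← matches
try SIG_FOUND: (M_DROP, SIG_FOUND) → (M_PICK, A_WAIT)
try SIG_LOW: (M_DROP, SIG_LOW) → (M_HOME, A_PING)
try SIG_FULL: (M_DROP, SIG_FULL) → (M_HALT, A_TURN)
try SIG_OK: (M_DROP, SIG_OK) → (M_HOME, A_TURN)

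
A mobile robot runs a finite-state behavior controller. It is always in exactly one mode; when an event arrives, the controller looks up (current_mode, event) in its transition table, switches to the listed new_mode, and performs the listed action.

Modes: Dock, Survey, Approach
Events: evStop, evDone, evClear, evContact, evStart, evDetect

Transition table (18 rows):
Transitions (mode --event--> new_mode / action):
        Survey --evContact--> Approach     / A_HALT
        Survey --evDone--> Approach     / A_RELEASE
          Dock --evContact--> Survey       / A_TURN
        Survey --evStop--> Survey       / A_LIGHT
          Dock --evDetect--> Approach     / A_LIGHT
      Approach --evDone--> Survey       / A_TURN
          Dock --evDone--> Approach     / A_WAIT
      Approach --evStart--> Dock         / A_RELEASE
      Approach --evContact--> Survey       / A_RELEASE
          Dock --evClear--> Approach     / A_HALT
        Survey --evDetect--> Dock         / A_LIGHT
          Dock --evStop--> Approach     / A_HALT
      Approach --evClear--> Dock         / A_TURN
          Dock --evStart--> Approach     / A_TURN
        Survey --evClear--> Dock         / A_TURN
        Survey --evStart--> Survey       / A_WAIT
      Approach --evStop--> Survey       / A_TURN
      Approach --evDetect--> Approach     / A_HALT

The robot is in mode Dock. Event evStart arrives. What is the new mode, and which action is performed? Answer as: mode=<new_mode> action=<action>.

mode=Approach action=A_TURN

current mode = Dock; filter table to that mode:
  (Dock, evContact) → (Survey, A_TURN)
  (Dock, evDetect) → (Approach, A_LIGHT)
  (Dock, evDone) → (Approach, A_WAIT)
  (Dock, evClear) → (Approach, A_HALT)
  (Dock, evStop) → (Approach, A_HALT)
  (Dock, evStart) → (Approach, A_TURN)  ← event matches
event = evStart selects (Approach, A_TURN)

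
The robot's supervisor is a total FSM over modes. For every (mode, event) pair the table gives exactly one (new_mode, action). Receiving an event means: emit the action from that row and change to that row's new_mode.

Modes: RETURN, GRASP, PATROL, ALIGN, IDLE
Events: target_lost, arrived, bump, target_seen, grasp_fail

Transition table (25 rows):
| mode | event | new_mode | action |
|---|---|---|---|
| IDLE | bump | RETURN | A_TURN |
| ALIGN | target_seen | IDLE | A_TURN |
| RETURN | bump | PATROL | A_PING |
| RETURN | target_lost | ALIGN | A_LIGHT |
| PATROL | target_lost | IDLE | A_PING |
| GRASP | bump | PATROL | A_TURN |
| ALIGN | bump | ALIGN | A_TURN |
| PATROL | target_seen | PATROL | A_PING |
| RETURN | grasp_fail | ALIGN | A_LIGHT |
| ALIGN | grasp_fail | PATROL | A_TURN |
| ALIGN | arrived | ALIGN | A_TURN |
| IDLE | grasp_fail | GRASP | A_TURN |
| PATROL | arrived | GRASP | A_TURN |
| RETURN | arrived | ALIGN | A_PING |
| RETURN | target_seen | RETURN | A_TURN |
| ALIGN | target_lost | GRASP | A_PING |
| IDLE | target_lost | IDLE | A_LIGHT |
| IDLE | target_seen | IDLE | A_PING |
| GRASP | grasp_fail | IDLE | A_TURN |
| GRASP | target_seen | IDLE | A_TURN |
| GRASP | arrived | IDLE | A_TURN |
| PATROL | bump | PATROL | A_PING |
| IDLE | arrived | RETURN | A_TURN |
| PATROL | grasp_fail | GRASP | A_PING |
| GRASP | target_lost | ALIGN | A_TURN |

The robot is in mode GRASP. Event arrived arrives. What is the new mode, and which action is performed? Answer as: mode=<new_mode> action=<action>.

current mode = GRASP; filter table to that mode:
  (GRASP, bump) → (PATROL, A_TURN)
  (GRASP, grasp_fail) → (IDLE, A_TURN)
  (GRASP, target_seen) → (IDLE, A_TURN)
  (GRASP, arrived) → (IDLE, A_TURN)  ← event matches
  (GRASP, target_lost) → (ALIGN, A_TURN)
event = arrived selects (IDLE, A_TURN)

mode=IDLE action=A_TURN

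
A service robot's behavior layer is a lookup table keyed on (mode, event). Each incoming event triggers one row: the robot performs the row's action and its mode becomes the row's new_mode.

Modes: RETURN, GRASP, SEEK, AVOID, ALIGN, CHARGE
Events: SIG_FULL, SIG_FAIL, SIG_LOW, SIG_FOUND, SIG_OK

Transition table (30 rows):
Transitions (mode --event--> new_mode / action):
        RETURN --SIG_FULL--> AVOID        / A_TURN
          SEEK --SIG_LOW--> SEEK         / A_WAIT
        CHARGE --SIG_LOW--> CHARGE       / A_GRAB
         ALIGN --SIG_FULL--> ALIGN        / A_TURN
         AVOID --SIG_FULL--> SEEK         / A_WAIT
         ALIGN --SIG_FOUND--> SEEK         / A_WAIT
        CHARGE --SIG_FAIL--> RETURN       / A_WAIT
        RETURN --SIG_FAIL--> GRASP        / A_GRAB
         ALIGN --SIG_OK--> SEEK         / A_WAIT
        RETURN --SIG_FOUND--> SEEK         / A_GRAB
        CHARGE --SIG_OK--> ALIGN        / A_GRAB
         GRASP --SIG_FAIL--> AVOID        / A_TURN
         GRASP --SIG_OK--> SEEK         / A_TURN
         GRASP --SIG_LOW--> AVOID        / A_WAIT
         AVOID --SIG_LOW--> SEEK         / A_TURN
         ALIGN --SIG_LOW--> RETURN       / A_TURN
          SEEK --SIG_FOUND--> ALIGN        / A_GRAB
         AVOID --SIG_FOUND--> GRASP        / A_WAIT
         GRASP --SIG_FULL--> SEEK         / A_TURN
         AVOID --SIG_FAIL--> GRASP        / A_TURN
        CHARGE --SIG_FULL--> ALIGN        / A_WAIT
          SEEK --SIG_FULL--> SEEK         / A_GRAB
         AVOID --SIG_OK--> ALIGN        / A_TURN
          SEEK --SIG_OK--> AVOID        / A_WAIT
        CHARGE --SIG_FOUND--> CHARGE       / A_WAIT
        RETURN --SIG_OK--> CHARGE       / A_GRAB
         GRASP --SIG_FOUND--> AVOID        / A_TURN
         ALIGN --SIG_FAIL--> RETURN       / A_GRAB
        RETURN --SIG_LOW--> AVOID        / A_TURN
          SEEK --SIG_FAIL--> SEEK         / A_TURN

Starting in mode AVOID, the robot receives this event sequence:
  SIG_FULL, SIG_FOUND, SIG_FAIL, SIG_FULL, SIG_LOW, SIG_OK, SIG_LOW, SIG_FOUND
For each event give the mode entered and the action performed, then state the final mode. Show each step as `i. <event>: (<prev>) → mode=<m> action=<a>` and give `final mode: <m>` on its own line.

final mode: ALIGN

1. SIG_FULL: (AVOID) → mode=SEEK action=A_WAIT
2. SIG_FOUND: (SEEK) → mode=ALIGN action=A_GRAB
3. SIG_FAIL: (ALIGN) → mode=RETURN action=A_GRAB
4. SIG_FULL: (RETURN) → mode=AVOID action=A_TURN
5. SIG_LOW: (AVOID) → mode=SEEK action=A_TURN
6. SIG_OK: (SEEK) → mode=AVOID action=A_WAIT
7. SIG_LOW: (AVOID) → mode=SEEK action=A_TURN
8. SIG_FOUND: (SEEK) → mode=ALIGN action=A_GRAB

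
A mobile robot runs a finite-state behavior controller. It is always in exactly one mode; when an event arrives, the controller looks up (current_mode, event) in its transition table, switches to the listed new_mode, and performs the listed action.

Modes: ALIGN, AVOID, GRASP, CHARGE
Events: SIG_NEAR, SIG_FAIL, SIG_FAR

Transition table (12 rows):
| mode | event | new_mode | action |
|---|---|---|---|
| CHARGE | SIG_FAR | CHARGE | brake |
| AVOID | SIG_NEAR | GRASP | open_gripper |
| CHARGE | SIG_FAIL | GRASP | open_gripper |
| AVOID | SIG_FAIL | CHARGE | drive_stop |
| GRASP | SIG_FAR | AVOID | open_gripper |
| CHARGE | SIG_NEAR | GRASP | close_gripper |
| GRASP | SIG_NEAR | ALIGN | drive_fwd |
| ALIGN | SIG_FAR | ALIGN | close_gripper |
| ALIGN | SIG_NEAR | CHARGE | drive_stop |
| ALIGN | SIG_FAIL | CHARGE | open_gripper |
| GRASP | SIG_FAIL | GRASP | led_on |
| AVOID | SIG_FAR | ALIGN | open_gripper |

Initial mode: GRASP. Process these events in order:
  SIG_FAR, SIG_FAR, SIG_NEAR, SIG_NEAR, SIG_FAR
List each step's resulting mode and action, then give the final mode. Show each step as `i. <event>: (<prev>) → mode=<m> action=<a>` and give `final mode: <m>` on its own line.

1. SIG_FAR: (GRASP) → mode=AVOID action=open_gripper
2. SIG_FAR: (AVOID) → mode=ALIGN action=open_gripper
3. SIG_NEAR: (ALIGN) → mode=CHARGE action=drive_stop
4. SIG_NEAR: (CHARGE) → mode=GRASP action=close_gripper
5. SIG_FAR: (GRASP) → mode=AVOID action=open_gripper

final mode: AVOID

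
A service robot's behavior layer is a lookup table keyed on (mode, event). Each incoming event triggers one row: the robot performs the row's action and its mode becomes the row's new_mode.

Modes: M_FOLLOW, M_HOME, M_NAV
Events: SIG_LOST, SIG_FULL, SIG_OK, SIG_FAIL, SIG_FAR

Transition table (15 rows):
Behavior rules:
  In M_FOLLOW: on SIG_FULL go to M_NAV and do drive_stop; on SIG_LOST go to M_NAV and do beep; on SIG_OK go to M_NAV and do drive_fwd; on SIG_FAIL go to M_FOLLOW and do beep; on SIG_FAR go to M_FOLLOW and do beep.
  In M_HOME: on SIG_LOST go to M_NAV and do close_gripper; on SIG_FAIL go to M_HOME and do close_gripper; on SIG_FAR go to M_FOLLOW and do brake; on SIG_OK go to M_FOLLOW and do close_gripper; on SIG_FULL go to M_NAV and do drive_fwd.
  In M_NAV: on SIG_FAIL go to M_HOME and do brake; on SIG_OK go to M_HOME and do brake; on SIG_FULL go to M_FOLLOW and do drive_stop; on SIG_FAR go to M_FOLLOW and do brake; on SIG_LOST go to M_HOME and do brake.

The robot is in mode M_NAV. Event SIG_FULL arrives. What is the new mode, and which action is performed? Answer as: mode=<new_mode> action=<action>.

current mode = M_NAV; filter table to that mode:
  (M_NAV, SIG_FAIL) → (M_HOME, brake)
  (M_NAV, SIG_OK) → (M_HOME, brake)
  (M_NAV, SIG_FULL) → (M_FOLLOW, drive_stop)  ← event matches
  (M_NAV, SIG_FAR) → (M_FOLLOW, brake)
  (M_NAV, SIG_LOST) → (M_HOME, brake)
event = SIG_FULL selects (M_FOLLOW, drive_stop)

mode=M_FOLLOW action=drive_stop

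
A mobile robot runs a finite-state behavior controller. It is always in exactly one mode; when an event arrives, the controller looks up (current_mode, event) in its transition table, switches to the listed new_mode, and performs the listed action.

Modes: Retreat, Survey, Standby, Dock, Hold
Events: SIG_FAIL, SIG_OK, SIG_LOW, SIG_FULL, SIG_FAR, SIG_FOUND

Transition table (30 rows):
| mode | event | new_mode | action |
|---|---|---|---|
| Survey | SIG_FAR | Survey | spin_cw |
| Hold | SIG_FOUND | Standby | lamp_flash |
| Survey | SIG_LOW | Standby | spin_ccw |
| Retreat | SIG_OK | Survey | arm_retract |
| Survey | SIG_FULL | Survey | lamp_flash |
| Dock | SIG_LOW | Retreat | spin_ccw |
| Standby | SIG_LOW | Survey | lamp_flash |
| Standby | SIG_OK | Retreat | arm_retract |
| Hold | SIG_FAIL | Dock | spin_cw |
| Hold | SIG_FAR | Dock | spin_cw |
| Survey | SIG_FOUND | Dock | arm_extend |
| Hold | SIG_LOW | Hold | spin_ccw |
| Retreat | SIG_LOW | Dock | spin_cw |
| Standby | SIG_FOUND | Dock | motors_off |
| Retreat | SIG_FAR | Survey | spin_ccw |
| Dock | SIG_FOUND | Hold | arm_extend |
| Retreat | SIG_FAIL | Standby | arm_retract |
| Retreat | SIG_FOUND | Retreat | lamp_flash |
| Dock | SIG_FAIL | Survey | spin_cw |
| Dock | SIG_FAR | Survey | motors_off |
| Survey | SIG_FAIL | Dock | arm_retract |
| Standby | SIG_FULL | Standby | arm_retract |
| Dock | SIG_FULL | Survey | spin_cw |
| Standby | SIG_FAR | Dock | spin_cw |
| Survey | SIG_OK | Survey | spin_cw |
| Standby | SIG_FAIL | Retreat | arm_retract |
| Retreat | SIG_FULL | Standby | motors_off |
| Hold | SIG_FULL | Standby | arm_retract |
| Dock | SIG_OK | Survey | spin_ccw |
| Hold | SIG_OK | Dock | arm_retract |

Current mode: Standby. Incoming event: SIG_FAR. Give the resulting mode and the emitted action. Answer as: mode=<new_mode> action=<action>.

current mode = Standby; filter table to that mode:
  (Standby, SIG_LOW) → (Survey, lamp_flash)
  (Standby, SIG_OK) → (Retreat, arm_retract)
  (Standby, SIG_FOUND) → (Dock, motors_off)
  (Standby, SIG_FULL) → (Standby, arm_retract)
  (Standby, SIG_FAR) → (Dock, spin_cw)  ← event matches
  (Standby, SIG_FAIL) → (Retreat, arm_retract)
event = SIG_FAR selects (Dock, spin_cw)

mode=Dock action=spin_cw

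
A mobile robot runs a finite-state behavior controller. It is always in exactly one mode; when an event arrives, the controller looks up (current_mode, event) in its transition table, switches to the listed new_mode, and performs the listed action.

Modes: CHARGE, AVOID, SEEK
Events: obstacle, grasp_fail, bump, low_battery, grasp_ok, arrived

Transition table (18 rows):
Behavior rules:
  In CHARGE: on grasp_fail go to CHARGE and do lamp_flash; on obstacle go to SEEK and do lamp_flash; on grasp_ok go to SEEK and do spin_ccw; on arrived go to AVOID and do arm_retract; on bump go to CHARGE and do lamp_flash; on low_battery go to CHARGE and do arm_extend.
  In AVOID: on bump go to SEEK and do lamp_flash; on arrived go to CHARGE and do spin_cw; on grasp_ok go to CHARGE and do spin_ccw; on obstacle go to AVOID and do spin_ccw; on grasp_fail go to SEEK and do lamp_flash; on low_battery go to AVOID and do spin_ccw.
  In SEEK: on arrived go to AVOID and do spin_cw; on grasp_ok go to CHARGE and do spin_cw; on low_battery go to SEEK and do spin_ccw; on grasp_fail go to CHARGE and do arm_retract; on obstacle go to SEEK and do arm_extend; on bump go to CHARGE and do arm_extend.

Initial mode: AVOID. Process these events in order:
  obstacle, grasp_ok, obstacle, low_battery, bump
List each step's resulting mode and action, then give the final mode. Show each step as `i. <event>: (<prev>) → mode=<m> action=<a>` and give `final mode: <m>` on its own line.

final mode: CHARGE

1. obstacle: (AVOID) → mode=AVOID action=spin_ccw
2. grasp_ok: (AVOID) → mode=CHARGE action=spin_ccw
3. obstacle: (CHARGE) → mode=SEEK action=lamp_flash
4. low_battery: (SEEK) → mode=SEEK action=spin_ccw
5. bump: (SEEK) → mode=CHARGE action=arm_extend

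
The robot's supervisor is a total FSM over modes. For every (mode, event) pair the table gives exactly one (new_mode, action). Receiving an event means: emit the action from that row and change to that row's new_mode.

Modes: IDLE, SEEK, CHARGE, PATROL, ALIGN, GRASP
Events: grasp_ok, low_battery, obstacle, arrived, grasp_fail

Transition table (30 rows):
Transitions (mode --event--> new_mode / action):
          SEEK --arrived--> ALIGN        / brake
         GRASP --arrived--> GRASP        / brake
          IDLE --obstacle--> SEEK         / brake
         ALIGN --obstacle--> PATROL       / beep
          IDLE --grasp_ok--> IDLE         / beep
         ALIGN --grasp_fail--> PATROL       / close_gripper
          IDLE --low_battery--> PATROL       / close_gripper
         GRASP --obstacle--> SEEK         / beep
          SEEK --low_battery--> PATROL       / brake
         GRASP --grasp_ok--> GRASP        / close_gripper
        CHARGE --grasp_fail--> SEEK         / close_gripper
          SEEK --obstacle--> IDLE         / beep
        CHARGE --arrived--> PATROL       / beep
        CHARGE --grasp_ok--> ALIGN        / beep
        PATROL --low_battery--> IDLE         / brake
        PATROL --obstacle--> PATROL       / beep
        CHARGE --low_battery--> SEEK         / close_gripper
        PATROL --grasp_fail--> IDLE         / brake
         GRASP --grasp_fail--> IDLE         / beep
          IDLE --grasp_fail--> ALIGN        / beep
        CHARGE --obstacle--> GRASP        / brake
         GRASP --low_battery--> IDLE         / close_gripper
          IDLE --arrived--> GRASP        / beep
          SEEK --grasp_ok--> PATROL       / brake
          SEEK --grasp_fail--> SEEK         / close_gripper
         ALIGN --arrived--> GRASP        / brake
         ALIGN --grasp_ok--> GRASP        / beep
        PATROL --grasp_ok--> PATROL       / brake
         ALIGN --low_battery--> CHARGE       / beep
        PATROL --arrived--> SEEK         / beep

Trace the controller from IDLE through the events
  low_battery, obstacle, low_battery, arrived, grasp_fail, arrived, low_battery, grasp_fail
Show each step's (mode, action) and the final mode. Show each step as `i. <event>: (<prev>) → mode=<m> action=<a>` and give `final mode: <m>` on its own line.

final mode: ALIGN

1. low_battery: (IDLE) → mode=PATROL action=close_gripper
2. obstacle: (PATROL) → mode=PATROL action=beep
3. low_battery: (PATROL) → mode=IDLE action=brake
4. arrived: (IDLE) → mode=GRASP action=beep
5. grasp_fail: (GRASP) → mode=IDLE action=beep
6. arrived: (IDLE) → mode=GRASP action=beep
7. low_battery: (GRASP) → mode=IDLE action=close_gripper
8. grasp_fail: (IDLE) → mode=ALIGN action=beep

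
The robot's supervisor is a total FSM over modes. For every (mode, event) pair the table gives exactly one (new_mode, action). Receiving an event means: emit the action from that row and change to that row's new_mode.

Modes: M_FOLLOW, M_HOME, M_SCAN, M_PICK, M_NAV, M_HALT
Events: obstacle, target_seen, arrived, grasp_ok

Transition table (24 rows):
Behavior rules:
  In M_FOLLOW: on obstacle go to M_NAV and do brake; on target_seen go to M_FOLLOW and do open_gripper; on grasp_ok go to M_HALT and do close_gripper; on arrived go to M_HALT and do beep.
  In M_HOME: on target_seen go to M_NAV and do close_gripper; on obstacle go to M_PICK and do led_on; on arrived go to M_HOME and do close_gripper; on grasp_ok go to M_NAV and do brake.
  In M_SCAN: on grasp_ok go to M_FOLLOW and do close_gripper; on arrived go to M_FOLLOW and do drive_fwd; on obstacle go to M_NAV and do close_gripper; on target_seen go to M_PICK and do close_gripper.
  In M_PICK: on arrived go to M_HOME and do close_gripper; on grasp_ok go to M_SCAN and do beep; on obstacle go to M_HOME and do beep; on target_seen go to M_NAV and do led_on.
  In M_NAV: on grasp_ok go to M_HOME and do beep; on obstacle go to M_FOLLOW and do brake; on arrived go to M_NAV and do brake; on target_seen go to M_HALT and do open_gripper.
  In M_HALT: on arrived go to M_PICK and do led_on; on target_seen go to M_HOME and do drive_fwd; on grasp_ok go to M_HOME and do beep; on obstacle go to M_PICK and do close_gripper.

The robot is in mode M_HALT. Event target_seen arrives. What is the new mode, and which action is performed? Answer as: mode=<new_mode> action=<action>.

mode=M_HOME action=drive_fwd

current mode = M_HALT; filter table to that mode:
  (M_HALT, arrived) → (M_PICK, led_on)
  (M_HALT, target_seen) → (M_HOME, drive_fwd)  ← event matches
  (M_HALT, grasp_ok) → (M_HOME, beep)
  (M_HALT, obstacle) → (M_PICK, close_gripper)
event = target_seen selects (M_HOME, drive_fwd)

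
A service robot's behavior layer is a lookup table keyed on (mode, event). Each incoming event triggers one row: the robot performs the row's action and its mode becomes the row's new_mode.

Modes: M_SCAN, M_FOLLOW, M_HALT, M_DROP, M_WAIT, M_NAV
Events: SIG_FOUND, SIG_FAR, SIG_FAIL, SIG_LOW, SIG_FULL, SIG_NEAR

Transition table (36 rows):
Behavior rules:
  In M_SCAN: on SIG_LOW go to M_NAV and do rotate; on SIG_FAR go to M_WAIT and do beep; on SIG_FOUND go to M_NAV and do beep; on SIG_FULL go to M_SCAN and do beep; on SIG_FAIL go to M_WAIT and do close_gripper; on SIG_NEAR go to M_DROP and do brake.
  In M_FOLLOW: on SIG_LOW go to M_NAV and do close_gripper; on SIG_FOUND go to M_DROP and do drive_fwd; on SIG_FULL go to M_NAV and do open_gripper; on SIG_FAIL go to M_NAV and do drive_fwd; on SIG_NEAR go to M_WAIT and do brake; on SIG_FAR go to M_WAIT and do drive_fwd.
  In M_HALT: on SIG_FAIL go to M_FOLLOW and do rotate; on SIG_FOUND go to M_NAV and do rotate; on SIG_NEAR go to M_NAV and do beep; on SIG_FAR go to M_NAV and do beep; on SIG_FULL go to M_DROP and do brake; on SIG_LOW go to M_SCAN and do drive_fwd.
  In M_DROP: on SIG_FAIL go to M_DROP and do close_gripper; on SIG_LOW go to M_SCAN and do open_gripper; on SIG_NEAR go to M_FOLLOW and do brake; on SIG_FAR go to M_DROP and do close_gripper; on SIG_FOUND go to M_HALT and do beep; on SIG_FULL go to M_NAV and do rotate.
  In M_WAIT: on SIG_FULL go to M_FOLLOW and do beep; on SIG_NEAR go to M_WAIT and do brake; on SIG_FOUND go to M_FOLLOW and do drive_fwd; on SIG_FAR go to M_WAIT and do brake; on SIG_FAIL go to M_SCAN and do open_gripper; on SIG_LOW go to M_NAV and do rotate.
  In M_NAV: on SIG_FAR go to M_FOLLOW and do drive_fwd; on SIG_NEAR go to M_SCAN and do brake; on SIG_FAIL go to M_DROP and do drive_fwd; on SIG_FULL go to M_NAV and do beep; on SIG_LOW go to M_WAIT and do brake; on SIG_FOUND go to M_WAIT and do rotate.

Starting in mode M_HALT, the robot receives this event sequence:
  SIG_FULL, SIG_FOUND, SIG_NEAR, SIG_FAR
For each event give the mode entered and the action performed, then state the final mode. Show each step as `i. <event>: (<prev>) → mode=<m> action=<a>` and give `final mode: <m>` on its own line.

final mode: M_FOLLOW

1. SIG_FULL: (M_HALT) → mode=M_DROP action=brake
2. SIG_FOUND: (M_DROP) → mode=M_HALT action=beep
3. SIG_NEAR: (M_HALT) → mode=M_NAV action=beep
4. SIG_FAR: (M_NAV) → mode=M_FOLLOW action=drive_fwd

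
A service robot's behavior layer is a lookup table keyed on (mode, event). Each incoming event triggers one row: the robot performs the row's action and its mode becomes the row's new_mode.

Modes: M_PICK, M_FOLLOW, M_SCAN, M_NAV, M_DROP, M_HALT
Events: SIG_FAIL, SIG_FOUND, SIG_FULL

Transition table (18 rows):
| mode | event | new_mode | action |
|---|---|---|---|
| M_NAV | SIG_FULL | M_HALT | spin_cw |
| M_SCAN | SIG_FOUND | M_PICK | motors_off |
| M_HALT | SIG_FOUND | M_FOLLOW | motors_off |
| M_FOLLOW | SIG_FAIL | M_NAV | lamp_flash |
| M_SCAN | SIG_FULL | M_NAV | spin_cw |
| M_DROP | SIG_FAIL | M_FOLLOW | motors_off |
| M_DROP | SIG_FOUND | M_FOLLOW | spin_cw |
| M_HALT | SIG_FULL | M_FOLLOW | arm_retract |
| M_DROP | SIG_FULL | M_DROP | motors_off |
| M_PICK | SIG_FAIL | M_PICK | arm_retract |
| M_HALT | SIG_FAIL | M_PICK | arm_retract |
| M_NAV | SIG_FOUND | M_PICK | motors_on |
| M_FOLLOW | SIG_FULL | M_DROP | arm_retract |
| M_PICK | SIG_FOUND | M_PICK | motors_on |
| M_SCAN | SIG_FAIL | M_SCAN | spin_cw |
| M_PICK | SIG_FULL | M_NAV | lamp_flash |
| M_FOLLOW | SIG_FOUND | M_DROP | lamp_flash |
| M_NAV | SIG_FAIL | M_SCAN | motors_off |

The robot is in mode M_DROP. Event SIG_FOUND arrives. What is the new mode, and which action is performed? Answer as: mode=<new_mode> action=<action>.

current mode = M_DROP; filter table to that mode:
  (M_DROP, SIG_FAIL) → (M_FOLLOW, motors_off)
  (M_DROP, SIG_FOUND) → (M_FOLLOW, spin_cw)  ← event matches
  (M_DROP, SIG_FULL) → (M_DROP, motors_off)
event = SIG_FOUND selects (M_FOLLOW, spin_cw)

mode=M_FOLLOW action=spin_cw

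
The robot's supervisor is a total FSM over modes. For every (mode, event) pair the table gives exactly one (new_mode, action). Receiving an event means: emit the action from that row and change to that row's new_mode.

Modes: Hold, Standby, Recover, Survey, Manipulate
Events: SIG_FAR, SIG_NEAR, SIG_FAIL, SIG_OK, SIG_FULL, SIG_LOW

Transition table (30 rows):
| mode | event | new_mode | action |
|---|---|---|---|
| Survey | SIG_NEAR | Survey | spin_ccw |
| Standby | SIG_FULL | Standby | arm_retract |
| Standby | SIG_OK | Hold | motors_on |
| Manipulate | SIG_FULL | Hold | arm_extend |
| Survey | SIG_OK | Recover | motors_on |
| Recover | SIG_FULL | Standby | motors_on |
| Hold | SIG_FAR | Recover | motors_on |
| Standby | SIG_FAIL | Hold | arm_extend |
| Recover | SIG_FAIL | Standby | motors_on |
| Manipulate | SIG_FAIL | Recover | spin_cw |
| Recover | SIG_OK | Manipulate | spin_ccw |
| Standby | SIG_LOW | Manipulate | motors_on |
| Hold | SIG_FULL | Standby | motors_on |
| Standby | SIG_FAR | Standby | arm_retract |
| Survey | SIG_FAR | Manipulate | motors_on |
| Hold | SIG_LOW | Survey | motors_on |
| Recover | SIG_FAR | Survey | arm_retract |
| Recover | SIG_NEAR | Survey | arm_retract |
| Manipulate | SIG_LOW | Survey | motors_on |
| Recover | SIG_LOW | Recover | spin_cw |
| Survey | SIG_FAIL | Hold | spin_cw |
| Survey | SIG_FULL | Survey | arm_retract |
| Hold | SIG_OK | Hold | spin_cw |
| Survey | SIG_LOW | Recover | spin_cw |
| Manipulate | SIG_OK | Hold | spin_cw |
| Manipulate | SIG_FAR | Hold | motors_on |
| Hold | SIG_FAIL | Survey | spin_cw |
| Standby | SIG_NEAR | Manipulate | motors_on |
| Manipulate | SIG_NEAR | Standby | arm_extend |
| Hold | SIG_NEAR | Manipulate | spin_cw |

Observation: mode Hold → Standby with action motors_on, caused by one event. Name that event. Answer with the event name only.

SIG_FULL

try SIG_FAR: (Hold, SIG_FAR) → (Recover, motors_on)
try SIG_NEAR: (Hold, SIG_NEAR) → (Manipulate, spin_cw)
try SIG_FAIL: (Hold, SIG_FAIL) → (Survey, spin_cw)
try SIG_OK: (Hold, SIG_OK) → (Hold, spin_cw)
try SIG_FULL: (Hold, SIG_FULL) → (Standby, motors_on)  ← matches
try SIG_LOW: (Hold, SIG_LOW) → (Survey, motors_on)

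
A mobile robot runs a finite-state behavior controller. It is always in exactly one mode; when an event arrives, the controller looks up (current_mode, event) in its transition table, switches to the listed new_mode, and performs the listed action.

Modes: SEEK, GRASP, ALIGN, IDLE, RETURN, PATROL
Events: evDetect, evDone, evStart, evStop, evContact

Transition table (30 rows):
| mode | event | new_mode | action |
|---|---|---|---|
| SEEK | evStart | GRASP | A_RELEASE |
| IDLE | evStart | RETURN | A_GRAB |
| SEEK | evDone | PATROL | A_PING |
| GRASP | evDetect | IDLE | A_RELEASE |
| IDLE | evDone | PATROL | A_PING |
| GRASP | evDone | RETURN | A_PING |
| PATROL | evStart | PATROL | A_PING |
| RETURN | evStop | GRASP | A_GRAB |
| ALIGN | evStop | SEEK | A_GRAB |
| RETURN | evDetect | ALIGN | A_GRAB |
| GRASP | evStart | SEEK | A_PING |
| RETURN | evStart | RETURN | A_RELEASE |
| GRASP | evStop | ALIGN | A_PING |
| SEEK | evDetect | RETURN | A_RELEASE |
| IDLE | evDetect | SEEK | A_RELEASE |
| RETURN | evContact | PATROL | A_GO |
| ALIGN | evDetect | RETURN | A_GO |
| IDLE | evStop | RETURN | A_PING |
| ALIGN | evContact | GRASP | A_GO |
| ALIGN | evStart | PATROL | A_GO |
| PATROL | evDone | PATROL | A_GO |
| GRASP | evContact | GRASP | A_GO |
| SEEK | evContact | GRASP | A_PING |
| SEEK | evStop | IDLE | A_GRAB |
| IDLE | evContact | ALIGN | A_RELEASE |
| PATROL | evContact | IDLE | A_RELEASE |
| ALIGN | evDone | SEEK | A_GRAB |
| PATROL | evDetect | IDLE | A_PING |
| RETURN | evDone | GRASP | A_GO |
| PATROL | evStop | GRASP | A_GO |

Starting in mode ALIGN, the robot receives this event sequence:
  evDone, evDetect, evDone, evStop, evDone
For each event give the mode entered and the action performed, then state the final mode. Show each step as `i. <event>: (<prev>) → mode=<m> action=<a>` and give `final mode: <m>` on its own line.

final mode: SEEK

1. evDone: (ALIGN) → mode=SEEK action=A_GRAB
2. evDetect: (SEEK) → mode=RETURN action=A_RELEASE
3. evDone: (RETURN) → mode=GRASP action=A_GO
4. evStop: (GRASP) → mode=ALIGN action=A_PING
5. evDone: (ALIGN) → mode=SEEK action=A_GRAB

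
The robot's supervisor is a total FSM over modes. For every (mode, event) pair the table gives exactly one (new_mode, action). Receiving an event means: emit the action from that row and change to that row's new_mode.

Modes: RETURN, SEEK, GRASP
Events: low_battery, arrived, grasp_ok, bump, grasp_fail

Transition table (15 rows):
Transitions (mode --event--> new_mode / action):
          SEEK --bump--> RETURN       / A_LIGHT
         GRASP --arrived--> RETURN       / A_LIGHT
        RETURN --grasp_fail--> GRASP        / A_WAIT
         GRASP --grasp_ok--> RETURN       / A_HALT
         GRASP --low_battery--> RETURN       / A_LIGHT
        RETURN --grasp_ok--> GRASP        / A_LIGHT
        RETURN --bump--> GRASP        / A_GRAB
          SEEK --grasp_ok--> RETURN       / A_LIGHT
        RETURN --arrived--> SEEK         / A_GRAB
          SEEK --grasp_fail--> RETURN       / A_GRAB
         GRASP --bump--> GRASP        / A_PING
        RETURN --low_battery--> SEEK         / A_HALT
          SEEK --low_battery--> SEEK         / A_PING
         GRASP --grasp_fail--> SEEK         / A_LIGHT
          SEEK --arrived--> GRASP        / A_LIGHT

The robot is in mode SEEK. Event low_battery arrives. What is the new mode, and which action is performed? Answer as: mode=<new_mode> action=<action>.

current mode = SEEK; filter table to that mode:
  (SEEK, bump) → (RETURN, A_LIGHT)
  (SEEK, grasp_ok) → (RETURN, A_LIGHT)
  (SEEK, grasp_fail) → (RETURN, A_GRAB)
  (SEEK, low_battery) → (SEEK, A_PING)  ← event matches
  (SEEK, arrived) → (GRASP, A_LIGHT)
event = low_battery selects (SEEK, A_PING)

mode=SEEK action=A_PING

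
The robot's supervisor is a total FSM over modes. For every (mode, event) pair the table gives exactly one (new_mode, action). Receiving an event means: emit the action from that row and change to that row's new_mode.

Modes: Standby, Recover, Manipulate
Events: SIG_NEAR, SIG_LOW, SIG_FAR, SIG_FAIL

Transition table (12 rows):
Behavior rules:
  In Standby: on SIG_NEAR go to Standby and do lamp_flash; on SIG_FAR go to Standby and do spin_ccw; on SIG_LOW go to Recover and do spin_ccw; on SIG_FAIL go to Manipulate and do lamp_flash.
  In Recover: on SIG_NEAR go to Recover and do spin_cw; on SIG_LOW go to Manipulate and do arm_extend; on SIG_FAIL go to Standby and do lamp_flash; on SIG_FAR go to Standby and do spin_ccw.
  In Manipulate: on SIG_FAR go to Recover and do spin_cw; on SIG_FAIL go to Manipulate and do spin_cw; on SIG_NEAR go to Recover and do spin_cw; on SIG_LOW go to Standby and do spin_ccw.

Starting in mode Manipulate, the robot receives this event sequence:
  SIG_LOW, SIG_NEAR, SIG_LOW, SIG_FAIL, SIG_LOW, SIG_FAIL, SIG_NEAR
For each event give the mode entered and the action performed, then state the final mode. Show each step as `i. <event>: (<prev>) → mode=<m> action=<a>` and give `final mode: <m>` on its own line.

final mode: Standby

1. SIG_LOW: (Manipulate) → mode=Standby action=spin_ccw
2. SIG_NEAR: (Standby) → mode=Standby action=lamp_flash
3. SIG_LOW: (Standby) → mode=Recover action=spin_ccw
4. SIG_FAIL: (Recover) → mode=Standby action=lamp_flash
5. SIG_LOW: (Standby) → mode=Recover action=spin_ccw
6. SIG_FAIL: (Recover) → mode=Standby action=lamp_flash
7. SIG_NEAR: (Standby) → mode=Standby action=lamp_flash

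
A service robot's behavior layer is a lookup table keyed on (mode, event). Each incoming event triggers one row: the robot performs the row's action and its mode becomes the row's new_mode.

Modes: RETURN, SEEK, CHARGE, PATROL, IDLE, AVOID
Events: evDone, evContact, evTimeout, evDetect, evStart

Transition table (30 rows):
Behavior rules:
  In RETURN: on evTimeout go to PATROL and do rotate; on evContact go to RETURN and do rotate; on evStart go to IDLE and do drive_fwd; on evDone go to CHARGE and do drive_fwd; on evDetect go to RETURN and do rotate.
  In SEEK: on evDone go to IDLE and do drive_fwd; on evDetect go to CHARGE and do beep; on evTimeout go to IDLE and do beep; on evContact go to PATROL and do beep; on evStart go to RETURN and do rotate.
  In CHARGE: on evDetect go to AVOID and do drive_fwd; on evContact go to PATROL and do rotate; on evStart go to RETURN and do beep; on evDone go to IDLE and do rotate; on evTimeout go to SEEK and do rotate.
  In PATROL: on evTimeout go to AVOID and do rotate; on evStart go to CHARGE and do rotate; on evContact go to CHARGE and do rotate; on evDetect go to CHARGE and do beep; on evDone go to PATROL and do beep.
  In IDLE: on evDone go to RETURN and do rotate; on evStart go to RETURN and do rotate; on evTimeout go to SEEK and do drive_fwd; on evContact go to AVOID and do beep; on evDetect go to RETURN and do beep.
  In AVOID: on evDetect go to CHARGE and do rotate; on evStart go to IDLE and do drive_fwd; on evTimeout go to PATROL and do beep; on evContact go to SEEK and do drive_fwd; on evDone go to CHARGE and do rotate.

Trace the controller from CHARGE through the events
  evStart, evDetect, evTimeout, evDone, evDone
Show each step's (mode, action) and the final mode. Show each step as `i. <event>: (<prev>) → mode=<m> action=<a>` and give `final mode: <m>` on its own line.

1. evStart: (CHARGE) → mode=RETURN action=beep
2. evDetect: (RETURN) → mode=RETURN action=rotate
3. evTimeout: (RETURN) → mode=PATROL action=rotate
4. evDone: (PATROL) → mode=PATROL action=beep
5. evDone: (PATROL) → mode=PATROL action=beep

final mode: PATROL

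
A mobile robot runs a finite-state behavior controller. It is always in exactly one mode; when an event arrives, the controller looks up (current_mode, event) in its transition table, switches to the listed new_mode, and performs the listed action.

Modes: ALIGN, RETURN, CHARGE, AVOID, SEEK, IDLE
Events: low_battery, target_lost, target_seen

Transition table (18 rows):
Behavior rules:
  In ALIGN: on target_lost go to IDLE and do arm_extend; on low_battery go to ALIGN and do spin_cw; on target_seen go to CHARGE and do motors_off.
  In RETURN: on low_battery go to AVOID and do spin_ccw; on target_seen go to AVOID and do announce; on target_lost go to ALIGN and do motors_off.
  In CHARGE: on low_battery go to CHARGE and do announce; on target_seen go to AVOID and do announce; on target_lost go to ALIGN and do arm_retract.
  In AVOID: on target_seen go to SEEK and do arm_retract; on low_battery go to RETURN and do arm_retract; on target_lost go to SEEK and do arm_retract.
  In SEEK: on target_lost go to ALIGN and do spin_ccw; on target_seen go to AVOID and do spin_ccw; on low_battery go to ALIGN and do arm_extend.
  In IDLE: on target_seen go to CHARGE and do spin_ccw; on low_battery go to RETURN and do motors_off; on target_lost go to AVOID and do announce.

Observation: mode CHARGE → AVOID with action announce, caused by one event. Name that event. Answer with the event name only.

target_seen

try low_battery: (CHARGE, low_battery) → (CHARGE, announce)
try target_lost: (CHARGE, target_lost) → (ALIGN, arm_retract)
try target_seen: (CHARGE, target_seen) → (AVOID, announce)  ← matches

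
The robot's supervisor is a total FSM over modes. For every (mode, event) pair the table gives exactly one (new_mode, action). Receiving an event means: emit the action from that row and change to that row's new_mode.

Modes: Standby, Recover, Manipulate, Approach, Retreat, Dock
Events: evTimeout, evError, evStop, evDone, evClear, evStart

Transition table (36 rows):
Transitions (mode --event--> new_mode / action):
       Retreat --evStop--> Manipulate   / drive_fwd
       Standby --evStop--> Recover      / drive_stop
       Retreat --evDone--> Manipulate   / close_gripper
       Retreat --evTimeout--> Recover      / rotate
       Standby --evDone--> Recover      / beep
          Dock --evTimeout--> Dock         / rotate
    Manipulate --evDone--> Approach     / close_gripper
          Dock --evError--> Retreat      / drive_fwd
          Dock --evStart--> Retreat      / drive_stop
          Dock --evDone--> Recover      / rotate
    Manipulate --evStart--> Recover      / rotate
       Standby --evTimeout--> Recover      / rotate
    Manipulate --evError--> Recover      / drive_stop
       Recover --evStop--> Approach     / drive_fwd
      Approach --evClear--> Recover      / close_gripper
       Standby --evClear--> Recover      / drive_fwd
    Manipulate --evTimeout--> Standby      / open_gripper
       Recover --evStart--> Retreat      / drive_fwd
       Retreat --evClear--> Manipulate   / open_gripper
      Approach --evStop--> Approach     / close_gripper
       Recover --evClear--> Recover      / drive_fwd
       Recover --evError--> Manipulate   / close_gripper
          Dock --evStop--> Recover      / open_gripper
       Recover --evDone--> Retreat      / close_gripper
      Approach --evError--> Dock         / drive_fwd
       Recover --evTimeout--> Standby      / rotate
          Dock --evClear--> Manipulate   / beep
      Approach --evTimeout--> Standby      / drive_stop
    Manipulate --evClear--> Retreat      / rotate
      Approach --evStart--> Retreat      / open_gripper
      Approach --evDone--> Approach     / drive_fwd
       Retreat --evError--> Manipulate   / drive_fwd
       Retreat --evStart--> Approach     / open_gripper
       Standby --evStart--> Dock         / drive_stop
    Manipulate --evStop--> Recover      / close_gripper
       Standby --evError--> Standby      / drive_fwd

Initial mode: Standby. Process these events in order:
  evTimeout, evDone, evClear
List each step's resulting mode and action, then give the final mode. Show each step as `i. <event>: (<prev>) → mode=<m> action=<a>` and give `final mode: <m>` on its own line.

1. evTimeout: (Standby) → mode=Recover action=rotate
2. evDone: (Recover) → mode=Retreat action=close_gripper
3. evClear: (Retreat) → mode=Manipulate action=open_gripper

final mode: Manipulate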